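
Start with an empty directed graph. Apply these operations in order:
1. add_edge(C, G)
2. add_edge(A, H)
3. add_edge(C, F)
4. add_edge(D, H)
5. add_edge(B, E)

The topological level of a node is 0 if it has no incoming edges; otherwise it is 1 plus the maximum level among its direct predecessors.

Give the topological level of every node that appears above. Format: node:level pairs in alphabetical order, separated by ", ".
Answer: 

Op 1: add_edge(C, G). Edges now: 1
Op 2: add_edge(A, H). Edges now: 2
Op 3: add_edge(C, F). Edges now: 3
Op 4: add_edge(D, H). Edges now: 4
Op 5: add_edge(B, E). Edges now: 5
Compute levels (Kahn BFS):
  sources (in-degree 0): A, B, C, D
  process A: level=0
    A->H: in-degree(H)=1, level(H)>=1
  process B: level=0
    B->E: in-degree(E)=0, level(E)=1, enqueue
  process C: level=0
    C->F: in-degree(F)=0, level(F)=1, enqueue
    C->G: in-degree(G)=0, level(G)=1, enqueue
  process D: level=0
    D->H: in-degree(H)=0, level(H)=1, enqueue
  process E: level=1
  process F: level=1
  process G: level=1
  process H: level=1
All levels: A:0, B:0, C:0, D:0, E:1, F:1, G:1, H:1

Answer: A:0, B:0, C:0, D:0, E:1, F:1, G:1, H:1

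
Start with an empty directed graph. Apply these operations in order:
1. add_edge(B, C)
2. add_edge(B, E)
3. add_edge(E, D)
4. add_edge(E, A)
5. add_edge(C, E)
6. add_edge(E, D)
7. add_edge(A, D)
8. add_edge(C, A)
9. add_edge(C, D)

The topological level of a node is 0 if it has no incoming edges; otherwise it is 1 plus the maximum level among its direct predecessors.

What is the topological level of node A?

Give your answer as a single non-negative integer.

Answer: 3

Derivation:
Op 1: add_edge(B, C). Edges now: 1
Op 2: add_edge(B, E). Edges now: 2
Op 3: add_edge(E, D). Edges now: 3
Op 4: add_edge(E, A). Edges now: 4
Op 5: add_edge(C, E). Edges now: 5
Op 6: add_edge(E, D) (duplicate, no change). Edges now: 5
Op 7: add_edge(A, D). Edges now: 6
Op 8: add_edge(C, A). Edges now: 7
Op 9: add_edge(C, D). Edges now: 8
Compute levels (Kahn BFS):
  sources (in-degree 0): B
  process B: level=0
    B->C: in-degree(C)=0, level(C)=1, enqueue
    B->E: in-degree(E)=1, level(E)>=1
  process C: level=1
    C->A: in-degree(A)=1, level(A)>=2
    C->D: in-degree(D)=2, level(D)>=2
    C->E: in-degree(E)=0, level(E)=2, enqueue
  process E: level=2
    E->A: in-degree(A)=0, level(A)=3, enqueue
    E->D: in-degree(D)=1, level(D)>=3
  process A: level=3
    A->D: in-degree(D)=0, level(D)=4, enqueue
  process D: level=4
All levels: A:3, B:0, C:1, D:4, E:2
level(A) = 3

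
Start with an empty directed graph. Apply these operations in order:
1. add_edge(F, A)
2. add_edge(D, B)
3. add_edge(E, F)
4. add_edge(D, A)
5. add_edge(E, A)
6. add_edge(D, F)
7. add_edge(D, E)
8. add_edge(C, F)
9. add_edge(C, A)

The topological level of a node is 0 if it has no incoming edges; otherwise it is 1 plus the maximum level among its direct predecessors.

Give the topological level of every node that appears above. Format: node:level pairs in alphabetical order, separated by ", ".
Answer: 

Answer: A:3, B:1, C:0, D:0, E:1, F:2

Derivation:
Op 1: add_edge(F, A). Edges now: 1
Op 2: add_edge(D, B). Edges now: 2
Op 3: add_edge(E, F). Edges now: 3
Op 4: add_edge(D, A). Edges now: 4
Op 5: add_edge(E, A). Edges now: 5
Op 6: add_edge(D, F). Edges now: 6
Op 7: add_edge(D, E). Edges now: 7
Op 8: add_edge(C, F). Edges now: 8
Op 9: add_edge(C, A). Edges now: 9
Compute levels (Kahn BFS):
  sources (in-degree 0): C, D
  process C: level=0
    C->A: in-degree(A)=3, level(A)>=1
    C->F: in-degree(F)=2, level(F)>=1
  process D: level=0
    D->A: in-degree(A)=2, level(A)>=1
    D->B: in-degree(B)=0, level(B)=1, enqueue
    D->E: in-degree(E)=0, level(E)=1, enqueue
    D->F: in-degree(F)=1, level(F)>=1
  process B: level=1
  process E: level=1
    E->A: in-degree(A)=1, level(A)>=2
    E->F: in-degree(F)=0, level(F)=2, enqueue
  process F: level=2
    F->A: in-degree(A)=0, level(A)=3, enqueue
  process A: level=3
All levels: A:3, B:1, C:0, D:0, E:1, F:2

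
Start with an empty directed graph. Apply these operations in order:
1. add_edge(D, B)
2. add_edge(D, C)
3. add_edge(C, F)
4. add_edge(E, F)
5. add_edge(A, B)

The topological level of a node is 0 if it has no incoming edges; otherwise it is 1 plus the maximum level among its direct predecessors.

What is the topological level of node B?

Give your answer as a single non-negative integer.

Answer: 1

Derivation:
Op 1: add_edge(D, B). Edges now: 1
Op 2: add_edge(D, C). Edges now: 2
Op 3: add_edge(C, F). Edges now: 3
Op 4: add_edge(E, F). Edges now: 4
Op 5: add_edge(A, B). Edges now: 5
Compute levels (Kahn BFS):
  sources (in-degree 0): A, D, E
  process A: level=0
    A->B: in-degree(B)=1, level(B)>=1
  process D: level=0
    D->B: in-degree(B)=0, level(B)=1, enqueue
    D->C: in-degree(C)=0, level(C)=1, enqueue
  process E: level=0
    E->F: in-degree(F)=1, level(F)>=1
  process B: level=1
  process C: level=1
    C->F: in-degree(F)=0, level(F)=2, enqueue
  process F: level=2
All levels: A:0, B:1, C:1, D:0, E:0, F:2
level(B) = 1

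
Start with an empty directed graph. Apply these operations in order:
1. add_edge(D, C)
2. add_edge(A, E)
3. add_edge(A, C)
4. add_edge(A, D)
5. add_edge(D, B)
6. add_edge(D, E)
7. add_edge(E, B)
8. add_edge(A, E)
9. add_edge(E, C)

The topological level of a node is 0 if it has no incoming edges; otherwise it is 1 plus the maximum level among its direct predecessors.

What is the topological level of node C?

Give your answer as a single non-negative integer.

Op 1: add_edge(D, C). Edges now: 1
Op 2: add_edge(A, E). Edges now: 2
Op 3: add_edge(A, C). Edges now: 3
Op 4: add_edge(A, D). Edges now: 4
Op 5: add_edge(D, B). Edges now: 5
Op 6: add_edge(D, E). Edges now: 6
Op 7: add_edge(E, B). Edges now: 7
Op 8: add_edge(A, E) (duplicate, no change). Edges now: 7
Op 9: add_edge(E, C). Edges now: 8
Compute levels (Kahn BFS):
  sources (in-degree 0): A
  process A: level=0
    A->C: in-degree(C)=2, level(C)>=1
    A->D: in-degree(D)=0, level(D)=1, enqueue
    A->E: in-degree(E)=1, level(E)>=1
  process D: level=1
    D->B: in-degree(B)=1, level(B)>=2
    D->C: in-degree(C)=1, level(C)>=2
    D->E: in-degree(E)=0, level(E)=2, enqueue
  process E: level=2
    E->B: in-degree(B)=0, level(B)=3, enqueue
    E->C: in-degree(C)=0, level(C)=3, enqueue
  process B: level=3
  process C: level=3
All levels: A:0, B:3, C:3, D:1, E:2
level(C) = 3

Answer: 3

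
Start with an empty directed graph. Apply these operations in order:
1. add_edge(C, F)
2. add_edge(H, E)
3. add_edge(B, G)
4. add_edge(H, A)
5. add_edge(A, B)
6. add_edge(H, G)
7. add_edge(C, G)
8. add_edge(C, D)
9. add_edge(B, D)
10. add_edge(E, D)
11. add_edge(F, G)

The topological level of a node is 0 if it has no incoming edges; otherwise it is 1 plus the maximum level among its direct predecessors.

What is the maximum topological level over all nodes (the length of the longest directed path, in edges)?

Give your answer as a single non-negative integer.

Op 1: add_edge(C, F). Edges now: 1
Op 2: add_edge(H, E). Edges now: 2
Op 3: add_edge(B, G). Edges now: 3
Op 4: add_edge(H, A). Edges now: 4
Op 5: add_edge(A, B). Edges now: 5
Op 6: add_edge(H, G). Edges now: 6
Op 7: add_edge(C, G). Edges now: 7
Op 8: add_edge(C, D). Edges now: 8
Op 9: add_edge(B, D). Edges now: 9
Op 10: add_edge(E, D). Edges now: 10
Op 11: add_edge(F, G). Edges now: 11
Compute levels (Kahn BFS):
  sources (in-degree 0): C, H
  process C: level=0
    C->D: in-degree(D)=2, level(D)>=1
    C->F: in-degree(F)=0, level(F)=1, enqueue
    C->G: in-degree(G)=3, level(G)>=1
  process H: level=0
    H->A: in-degree(A)=0, level(A)=1, enqueue
    H->E: in-degree(E)=0, level(E)=1, enqueue
    H->G: in-degree(G)=2, level(G)>=1
  process F: level=1
    F->G: in-degree(G)=1, level(G)>=2
  process A: level=1
    A->B: in-degree(B)=0, level(B)=2, enqueue
  process E: level=1
    E->D: in-degree(D)=1, level(D)>=2
  process B: level=2
    B->D: in-degree(D)=0, level(D)=3, enqueue
    B->G: in-degree(G)=0, level(G)=3, enqueue
  process D: level=3
  process G: level=3
All levels: A:1, B:2, C:0, D:3, E:1, F:1, G:3, H:0
max level = 3

Answer: 3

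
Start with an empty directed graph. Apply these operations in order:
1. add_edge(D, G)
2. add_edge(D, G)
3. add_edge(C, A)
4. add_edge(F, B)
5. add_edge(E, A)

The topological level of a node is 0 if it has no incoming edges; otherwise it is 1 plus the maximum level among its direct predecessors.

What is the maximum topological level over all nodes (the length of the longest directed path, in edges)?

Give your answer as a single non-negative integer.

Op 1: add_edge(D, G). Edges now: 1
Op 2: add_edge(D, G) (duplicate, no change). Edges now: 1
Op 3: add_edge(C, A). Edges now: 2
Op 4: add_edge(F, B). Edges now: 3
Op 5: add_edge(E, A). Edges now: 4
Compute levels (Kahn BFS):
  sources (in-degree 0): C, D, E, F
  process C: level=0
    C->A: in-degree(A)=1, level(A)>=1
  process D: level=0
    D->G: in-degree(G)=0, level(G)=1, enqueue
  process E: level=0
    E->A: in-degree(A)=0, level(A)=1, enqueue
  process F: level=0
    F->B: in-degree(B)=0, level(B)=1, enqueue
  process G: level=1
  process A: level=1
  process B: level=1
All levels: A:1, B:1, C:0, D:0, E:0, F:0, G:1
max level = 1

Answer: 1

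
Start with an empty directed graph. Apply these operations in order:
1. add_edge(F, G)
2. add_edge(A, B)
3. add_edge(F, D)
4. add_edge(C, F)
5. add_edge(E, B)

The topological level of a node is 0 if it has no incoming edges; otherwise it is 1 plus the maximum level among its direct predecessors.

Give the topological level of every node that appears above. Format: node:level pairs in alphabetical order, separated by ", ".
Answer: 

Op 1: add_edge(F, G). Edges now: 1
Op 2: add_edge(A, B). Edges now: 2
Op 3: add_edge(F, D). Edges now: 3
Op 4: add_edge(C, F). Edges now: 4
Op 5: add_edge(E, B). Edges now: 5
Compute levels (Kahn BFS):
  sources (in-degree 0): A, C, E
  process A: level=0
    A->B: in-degree(B)=1, level(B)>=1
  process C: level=0
    C->F: in-degree(F)=0, level(F)=1, enqueue
  process E: level=0
    E->B: in-degree(B)=0, level(B)=1, enqueue
  process F: level=1
    F->D: in-degree(D)=0, level(D)=2, enqueue
    F->G: in-degree(G)=0, level(G)=2, enqueue
  process B: level=1
  process D: level=2
  process G: level=2
All levels: A:0, B:1, C:0, D:2, E:0, F:1, G:2

Answer: A:0, B:1, C:0, D:2, E:0, F:1, G:2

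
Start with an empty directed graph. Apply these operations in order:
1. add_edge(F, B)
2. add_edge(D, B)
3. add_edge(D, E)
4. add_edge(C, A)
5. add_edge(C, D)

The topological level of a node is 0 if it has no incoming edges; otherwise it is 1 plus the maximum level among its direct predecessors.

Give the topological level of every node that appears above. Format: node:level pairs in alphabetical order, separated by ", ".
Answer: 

Answer: A:1, B:2, C:0, D:1, E:2, F:0

Derivation:
Op 1: add_edge(F, B). Edges now: 1
Op 2: add_edge(D, B). Edges now: 2
Op 3: add_edge(D, E). Edges now: 3
Op 4: add_edge(C, A). Edges now: 4
Op 5: add_edge(C, D). Edges now: 5
Compute levels (Kahn BFS):
  sources (in-degree 0): C, F
  process C: level=0
    C->A: in-degree(A)=0, level(A)=1, enqueue
    C->D: in-degree(D)=0, level(D)=1, enqueue
  process F: level=0
    F->B: in-degree(B)=1, level(B)>=1
  process A: level=1
  process D: level=1
    D->B: in-degree(B)=0, level(B)=2, enqueue
    D->E: in-degree(E)=0, level(E)=2, enqueue
  process B: level=2
  process E: level=2
All levels: A:1, B:2, C:0, D:1, E:2, F:0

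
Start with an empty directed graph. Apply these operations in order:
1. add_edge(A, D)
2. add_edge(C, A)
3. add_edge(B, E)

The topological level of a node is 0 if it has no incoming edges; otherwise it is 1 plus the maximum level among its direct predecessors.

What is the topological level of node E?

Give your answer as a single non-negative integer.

Op 1: add_edge(A, D). Edges now: 1
Op 2: add_edge(C, A). Edges now: 2
Op 3: add_edge(B, E). Edges now: 3
Compute levels (Kahn BFS):
  sources (in-degree 0): B, C
  process B: level=0
    B->E: in-degree(E)=0, level(E)=1, enqueue
  process C: level=0
    C->A: in-degree(A)=0, level(A)=1, enqueue
  process E: level=1
  process A: level=1
    A->D: in-degree(D)=0, level(D)=2, enqueue
  process D: level=2
All levels: A:1, B:0, C:0, D:2, E:1
level(E) = 1

Answer: 1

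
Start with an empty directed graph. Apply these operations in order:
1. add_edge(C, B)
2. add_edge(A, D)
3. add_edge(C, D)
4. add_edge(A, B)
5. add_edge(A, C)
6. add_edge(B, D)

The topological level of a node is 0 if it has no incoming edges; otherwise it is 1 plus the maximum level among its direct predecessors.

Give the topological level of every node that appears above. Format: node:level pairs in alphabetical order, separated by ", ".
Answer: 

Answer: A:0, B:2, C:1, D:3

Derivation:
Op 1: add_edge(C, B). Edges now: 1
Op 2: add_edge(A, D). Edges now: 2
Op 3: add_edge(C, D). Edges now: 3
Op 4: add_edge(A, B). Edges now: 4
Op 5: add_edge(A, C). Edges now: 5
Op 6: add_edge(B, D). Edges now: 6
Compute levels (Kahn BFS):
  sources (in-degree 0): A
  process A: level=0
    A->B: in-degree(B)=1, level(B)>=1
    A->C: in-degree(C)=0, level(C)=1, enqueue
    A->D: in-degree(D)=2, level(D)>=1
  process C: level=1
    C->B: in-degree(B)=0, level(B)=2, enqueue
    C->D: in-degree(D)=1, level(D)>=2
  process B: level=2
    B->D: in-degree(D)=0, level(D)=3, enqueue
  process D: level=3
All levels: A:0, B:2, C:1, D:3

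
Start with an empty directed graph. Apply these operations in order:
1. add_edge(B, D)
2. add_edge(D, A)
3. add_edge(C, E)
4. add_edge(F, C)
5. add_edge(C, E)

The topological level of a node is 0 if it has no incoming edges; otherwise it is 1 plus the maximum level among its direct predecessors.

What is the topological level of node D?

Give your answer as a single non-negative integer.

Op 1: add_edge(B, D). Edges now: 1
Op 2: add_edge(D, A). Edges now: 2
Op 3: add_edge(C, E). Edges now: 3
Op 4: add_edge(F, C). Edges now: 4
Op 5: add_edge(C, E) (duplicate, no change). Edges now: 4
Compute levels (Kahn BFS):
  sources (in-degree 0): B, F
  process B: level=0
    B->D: in-degree(D)=0, level(D)=1, enqueue
  process F: level=0
    F->C: in-degree(C)=0, level(C)=1, enqueue
  process D: level=1
    D->A: in-degree(A)=0, level(A)=2, enqueue
  process C: level=1
    C->E: in-degree(E)=0, level(E)=2, enqueue
  process A: level=2
  process E: level=2
All levels: A:2, B:0, C:1, D:1, E:2, F:0
level(D) = 1

Answer: 1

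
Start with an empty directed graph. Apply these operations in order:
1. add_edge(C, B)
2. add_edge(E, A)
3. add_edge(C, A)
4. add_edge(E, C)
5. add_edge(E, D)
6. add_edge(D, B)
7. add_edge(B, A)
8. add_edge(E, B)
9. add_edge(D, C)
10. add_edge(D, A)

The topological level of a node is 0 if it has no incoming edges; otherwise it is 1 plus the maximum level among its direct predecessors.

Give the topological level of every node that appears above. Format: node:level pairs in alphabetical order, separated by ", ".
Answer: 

Answer: A:4, B:3, C:2, D:1, E:0

Derivation:
Op 1: add_edge(C, B). Edges now: 1
Op 2: add_edge(E, A). Edges now: 2
Op 3: add_edge(C, A). Edges now: 3
Op 4: add_edge(E, C). Edges now: 4
Op 5: add_edge(E, D). Edges now: 5
Op 6: add_edge(D, B). Edges now: 6
Op 7: add_edge(B, A). Edges now: 7
Op 8: add_edge(E, B). Edges now: 8
Op 9: add_edge(D, C). Edges now: 9
Op 10: add_edge(D, A). Edges now: 10
Compute levels (Kahn BFS):
  sources (in-degree 0): E
  process E: level=0
    E->A: in-degree(A)=3, level(A)>=1
    E->B: in-degree(B)=2, level(B)>=1
    E->C: in-degree(C)=1, level(C)>=1
    E->D: in-degree(D)=0, level(D)=1, enqueue
  process D: level=1
    D->A: in-degree(A)=2, level(A)>=2
    D->B: in-degree(B)=1, level(B)>=2
    D->C: in-degree(C)=0, level(C)=2, enqueue
  process C: level=2
    C->A: in-degree(A)=1, level(A)>=3
    C->B: in-degree(B)=0, level(B)=3, enqueue
  process B: level=3
    B->A: in-degree(A)=0, level(A)=4, enqueue
  process A: level=4
All levels: A:4, B:3, C:2, D:1, E:0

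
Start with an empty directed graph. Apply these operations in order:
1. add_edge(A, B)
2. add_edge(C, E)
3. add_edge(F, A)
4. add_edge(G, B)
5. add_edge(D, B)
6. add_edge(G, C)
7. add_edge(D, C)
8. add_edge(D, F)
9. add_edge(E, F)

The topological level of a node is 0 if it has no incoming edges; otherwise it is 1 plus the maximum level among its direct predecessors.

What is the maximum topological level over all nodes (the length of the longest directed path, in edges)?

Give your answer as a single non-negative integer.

Answer: 5

Derivation:
Op 1: add_edge(A, B). Edges now: 1
Op 2: add_edge(C, E). Edges now: 2
Op 3: add_edge(F, A). Edges now: 3
Op 4: add_edge(G, B). Edges now: 4
Op 5: add_edge(D, B). Edges now: 5
Op 6: add_edge(G, C). Edges now: 6
Op 7: add_edge(D, C). Edges now: 7
Op 8: add_edge(D, F). Edges now: 8
Op 9: add_edge(E, F). Edges now: 9
Compute levels (Kahn BFS):
  sources (in-degree 0): D, G
  process D: level=0
    D->B: in-degree(B)=2, level(B)>=1
    D->C: in-degree(C)=1, level(C)>=1
    D->F: in-degree(F)=1, level(F)>=1
  process G: level=0
    G->B: in-degree(B)=1, level(B)>=1
    G->C: in-degree(C)=0, level(C)=1, enqueue
  process C: level=1
    C->E: in-degree(E)=0, level(E)=2, enqueue
  process E: level=2
    E->F: in-degree(F)=0, level(F)=3, enqueue
  process F: level=3
    F->A: in-degree(A)=0, level(A)=4, enqueue
  process A: level=4
    A->B: in-degree(B)=0, level(B)=5, enqueue
  process B: level=5
All levels: A:4, B:5, C:1, D:0, E:2, F:3, G:0
max level = 5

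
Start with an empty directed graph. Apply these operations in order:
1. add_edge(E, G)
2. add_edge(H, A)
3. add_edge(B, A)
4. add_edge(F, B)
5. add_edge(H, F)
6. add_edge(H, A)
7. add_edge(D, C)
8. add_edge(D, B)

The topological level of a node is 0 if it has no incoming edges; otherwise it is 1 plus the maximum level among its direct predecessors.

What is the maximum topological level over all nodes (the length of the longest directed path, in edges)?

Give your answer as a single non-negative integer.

Op 1: add_edge(E, G). Edges now: 1
Op 2: add_edge(H, A). Edges now: 2
Op 3: add_edge(B, A). Edges now: 3
Op 4: add_edge(F, B). Edges now: 4
Op 5: add_edge(H, F). Edges now: 5
Op 6: add_edge(H, A) (duplicate, no change). Edges now: 5
Op 7: add_edge(D, C). Edges now: 6
Op 8: add_edge(D, B). Edges now: 7
Compute levels (Kahn BFS):
  sources (in-degree 0): D, E, H
  process D: level=0
    D->B: in-degree(B)=1, level(B)>=1
    D->C: in-degree(C)=0, level(C)=1, enqueue
  process E: level=0
    E->G: in-degree(G)=0, level(G)=1, enqueue
  process H: level=0
    H->A: in-degree(A)=1, level(A)>=1
    H->F: in-degree(F)=0, level(F)=1, enqueue
  process C: level=1
  process G: level=1
  process F: level=1
    F->B: in-degree(B)=0, level(B)=2, enqueue
  process B: level=2
    B->A: in-degree(A)=0, level(A)=3, enqueue
  process A: level=3
All levels: A:3, B:2, C:1, D:0, E:0, F:1, G:1, H:0
max level = 3

Answer: 3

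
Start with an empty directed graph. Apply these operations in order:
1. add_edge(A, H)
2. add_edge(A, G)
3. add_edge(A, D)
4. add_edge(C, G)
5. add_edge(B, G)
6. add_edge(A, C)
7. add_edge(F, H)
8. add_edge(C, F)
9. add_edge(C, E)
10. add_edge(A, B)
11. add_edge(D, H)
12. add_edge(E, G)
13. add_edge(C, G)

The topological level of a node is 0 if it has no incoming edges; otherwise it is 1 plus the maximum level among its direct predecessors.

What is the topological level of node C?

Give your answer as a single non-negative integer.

Op 1: add_edge(A, H). Edges now: 1
Op 2: add_edge(A, G). Edges now: 2
Op 3: add_edge(A, D). Edges now: 3
Op 4: add_edge(C, G). Edges now: 4
Op 5: add_edge(B, G). Edges now: 5
Op 6: add_edge(A, C). Edges now: 6
Op 7: add_edge(F, H). Edges now: 7
Op 8: add_edge(C, F). Edges now: 8
Op 9: add_edge(C, E). Edges now: 9
Op 10: add_edge(A, B). Edges now: 10
Op 11: add_edge(D, H). Edges now: 11
Op 12: add_edge(E, G). Edges now: 12
Op 13: add_edge(C, G) (duplicate, no change). Edges now: 12
Compute levels (Kahn BFS):
  sources (in-degree 0): A
  process A: level=0
    A->B: in-degree(B)=0, level(B)=1, enqueue
    A->C: in-degree(C)=0, level(C)=1, enqueue
    A->D: in-degree(D)=0, level(D)=1, enqueue
    A->G: in-degree(G)=3, level(G)>=1
    A->H: in-degree(H)=2, level(H)>=1
  process B: level=1
    B->G: in-degree(G)=2, level(G)>=2
  process C: level=1
    C->E: in-degree(E)=0, level(E)=2, enqueue
    C->F: in-degree(F)=0, level(F)=2, enqueue
    C->G: in-degree(G)=1, level(G)>=2
  process D: level=1
    D->H: in-degree(H)=1, level(H)>=2
  process E: level=2
    E->G: in-degree(G)=0, level(G)=3, enqueue
  process F: level=2
    F->H: in-degree(H)=0, level(H)=3, enqueue
  process G: level=3
  process H: level=3
All levels: A:0, B:1, C:1, D:1, E:2, F:2, G:3, H:3
level(C) = 1

Answer: 1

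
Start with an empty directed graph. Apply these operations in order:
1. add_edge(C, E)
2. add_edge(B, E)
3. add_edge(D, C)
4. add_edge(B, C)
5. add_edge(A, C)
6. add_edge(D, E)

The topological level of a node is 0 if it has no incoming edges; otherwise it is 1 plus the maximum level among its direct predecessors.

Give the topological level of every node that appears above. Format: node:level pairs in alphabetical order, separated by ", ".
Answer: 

Answer: A:0, B:0, C:1, D:0, E:2

Derivation:
Op 1: add_edge(C, E). Edges now: 1
Op 2: add_edge(B, E). Edges now: 2
Op 3: add_edge(D, C). Edges now: 3
Op 4: add_edge(B, C). Edges now: 4
Op 5: add_edge(A, C). Edges now: 5
Op 6: add_edge(D, E). Edges now: 6
Compute levels (Kahn BFS):
  sources (in-degree 0): A, B, D
  process A: level=0
    A->C: in-degree(C)=2, level(C)>=1
  process B: level=0
    B->C: in-degree(C)=1, level(C)>=1
    B->E: in-degree(E)=2, level(E)>=1
  process D: level=0
    D->C: in-degree(C)=0, level(C)=1, enqueue
    D->E: in-degree(E)=1, level(E)>=1
  process C: level=1
    C->E: in-degree(E)=0, level(E)=2, enqueue
  process E: level=2
All levels: A:0, B:0, C:1, D:0, E:2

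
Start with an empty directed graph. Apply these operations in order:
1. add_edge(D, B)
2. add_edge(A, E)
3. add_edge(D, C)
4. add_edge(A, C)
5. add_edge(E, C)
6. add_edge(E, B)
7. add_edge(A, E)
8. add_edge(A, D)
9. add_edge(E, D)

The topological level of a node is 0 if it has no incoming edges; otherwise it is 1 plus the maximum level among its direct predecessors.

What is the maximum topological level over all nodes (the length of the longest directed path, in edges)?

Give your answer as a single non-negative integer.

Op 1: add_edge(D, B). Edges now: 1
Op 2: add_edge(A, E). Edges now: 2
Op 3: add_edge(D, C). Edges now: 3
Op 4: add_edge(A, C). Edges now: 4
Op 5: add_edge(E, C). Edges now: 5
Op 6: add_edge(E, B). Edges now: 6
Op 7: add_edge(A, E) (duplicate, no change). Edges now: 6
Op 8: add_edge(A, D). Edges now: 7
Op 9: add_edge(E, D). Edges now: 8
Compute levels (Kahn BFS):
  sources (in-degree 0): A
  process A: level=0
    A->C: in-degree(C)=2, level(C)>=1
    A->D: in-degree(D)=1, level(D)>=1
    A->E: in-degree(E)=0, level(E)=1, enqueue
  process E: level=1
    E->B: in-degree(B)=1, level(B)>=2
    E->C: in-degree(C)=1, level(C)>=2
    E->D: in-degree(D)=0, level(D)=2, enqueue
  process D: level=2
    D->B: in-degree(B)=0, level(B)=3, enqueue
    D->C: in-degree(C)=0, level(C)=3, enqueue
  process B: level=3
  process C: level=3
All levels: A:0, B:3, C:3, D:2, E:1
max level = 3

Answer: 3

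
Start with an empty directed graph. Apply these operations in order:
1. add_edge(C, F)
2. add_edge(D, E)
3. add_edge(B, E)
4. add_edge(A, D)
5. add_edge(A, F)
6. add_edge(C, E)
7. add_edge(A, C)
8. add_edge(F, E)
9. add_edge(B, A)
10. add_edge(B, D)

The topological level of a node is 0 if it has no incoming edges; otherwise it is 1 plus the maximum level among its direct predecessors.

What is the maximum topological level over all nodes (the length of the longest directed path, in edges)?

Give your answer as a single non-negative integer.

Op 1: add_edge(C, F). Edges now: 1
Op 2: add_edge(D, E). Edges now: 2
Op 3: add_edge(B, E). Edges now: 3
Op 4: add_edge(A, D). Edges now: 4
Op 5: add_edge(A, F). Edges now: 5
Op 6: add_edge(C, E). Edges now: 6
Op 7: add_edge(A, C). Edges now: 7
Op 8: add_edge(F, E). Edges now: 8
Op 9: add_edge(B, A). Edges now: 9
Op 10: add_edge(B, D). Edges now: 10
Compute levels (Kahn BFS):
  sources (in-degree 0): B
  process B: level=0
    B->A: in-degree(A)=0, level(A)=1, enqueue
    B->D: in-degree(D)=1, level(D)>=1
    B->E: in-degree(E)=3, level(E)>=1
  process A: level=1
    A->C: in-degree(C)=0, level(C)=2, enqueue
    A->D: in-degree(D)=0, level(D)=2, enqueue
    A->F: in-degree(F)=1, level(F)>=2
  process C: level=2
    C->E: in-degree(E)=2, level(E)>=3
    C->F: in-degree(F)=0, level(F)=3, enqueue
  process D: level=2
    D->E: in-degree(E)=1, level(E)>=3
  process F: level=3
    F->E: in-degree(E)=0, level(E)=4, enqueue
  process E: level=4
All levels: A:1, B:0, C:2, D:2, E:4, F:3
max level = 4

Answer: 4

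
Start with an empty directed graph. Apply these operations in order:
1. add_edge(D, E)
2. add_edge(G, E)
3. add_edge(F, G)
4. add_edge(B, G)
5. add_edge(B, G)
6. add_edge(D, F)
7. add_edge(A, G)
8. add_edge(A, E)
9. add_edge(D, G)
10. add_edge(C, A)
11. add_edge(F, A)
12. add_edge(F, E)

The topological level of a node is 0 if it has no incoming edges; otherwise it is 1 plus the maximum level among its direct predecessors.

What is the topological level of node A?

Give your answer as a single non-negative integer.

Op 1: add_edge(D, E). Edges now: 1
Op 2: add_edge(G, E). Edges now: 2
Op 3: add_edge(F, G). Edges now: 3
Op 4: add_edge(B, G). Edges now: 4
Op 5: add_edge(B, G) (duplicate, no change). Edges now: 4
Op 6: add_edge(D, F). Edges now: 5
Op 7: add_edge(A, G). Edges now: 6
Op 8: add_edge(A, E). Edges now: 7
Op 9: add_edge(D, G). Edges now: 8
Op 10: add_edge(C, A). Edges now: 9
Op 11: add_edge(F, A). Edges now: 10
Op 12: add_edge(F, E). Edges now: 11
Compute levels (Kahn BFS):
  sources (in-degree 0): B, C, D
  process B: level=0
    B->G: in-degree(G)=3, level(G)>=1
  process C: level=0
    C->A: in-degree(A)=1, level(A)>=1
  process D: level=0
    D->E: in-degree(E)=3, level(E)>=1
    D->F: in-degree(F)=0, level(F)=1, enqueue
    D->G: in-degree(G)=2, level(G)>=1
  process F: level=1
    F->A: in-degree(A)=0, level(A)=2, enqueue
    F->E: in-degree(E)=2, level(E)>=2
    F->G: in-degree(G)=1, level(G)>=2
  process A: level=2
    A->E: in-degree(E)=1, level(E)>=3
    A->G: in-degree(G)=0, level(G)=3, enqueue
  process G: level=3
    G->E: in-degree(E)=0, level(E)=4, enqueue
  process E: level=4
All levels: A:2, B:0, C:0, D:0, E:4, F:1, G:3
level(A) = 2

Answer: 2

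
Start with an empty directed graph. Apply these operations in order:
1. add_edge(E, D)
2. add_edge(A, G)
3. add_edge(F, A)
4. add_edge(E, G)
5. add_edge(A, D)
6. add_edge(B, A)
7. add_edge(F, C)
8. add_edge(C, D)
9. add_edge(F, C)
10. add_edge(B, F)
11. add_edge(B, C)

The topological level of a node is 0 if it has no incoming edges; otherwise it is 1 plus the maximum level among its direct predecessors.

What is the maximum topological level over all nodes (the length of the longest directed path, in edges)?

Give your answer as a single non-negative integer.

Answer: 3

Derivation:
Op 1: add_edge(E, D). Edges now: 1
Op 2: add_edge(A, G). Edges now: 2
Op 3: add_edge(F, A). Edges now: 3
Op 4: add_edge(E, G). Edges now: 4
Op 5: add_edge(A, D). Edges now: 5
Op 6: add_edge(B, A). Edges now: 6
Op 7: add_edge(F, C). Edges now: 7
Op 8: add_edge(C, D). Edges now: 8
Op 9: add_edge(F, C) (duplicate, no change). Edges now: 8
Op 10: add_edge(B, F). Edges now: 9
Op 11: add_edge(B, C). Edges now: 10
Compute levels (Kahn BFS):
  sources (in-degree 0): B, E
  process B: level=0
    B->A: in-degree(A)=1, level(A)>=1
    B->C: in-degree(C)=1, level(C)>=1
    B->F: in-degree(F)=0, level(F)=1, enqueue
  process E: level=0
    E->D: in-degree(D)=2, level(D)>=1
    E->G: in-degree(G)=1, level(G)>=1
  process F: level=1
    F->A: in-degree(A)=0, level(A)=2, enqueue
    F->C: in-degree(C)=0, level(C)=2, enqueue
  process A: level=2
    A->D: in-degree(D)=1, level(D)>=3
    A->G: in-degree(G)=0, level(G)=3, enqueue
  process C: level=2
    C->D: in-degree(D)=0, level(D)=3, enqueue
  process G: level=3
  process D: level=3
All levels: A:2, B:0, C:2, D:3, E:0, F:1, G:3
max level = 3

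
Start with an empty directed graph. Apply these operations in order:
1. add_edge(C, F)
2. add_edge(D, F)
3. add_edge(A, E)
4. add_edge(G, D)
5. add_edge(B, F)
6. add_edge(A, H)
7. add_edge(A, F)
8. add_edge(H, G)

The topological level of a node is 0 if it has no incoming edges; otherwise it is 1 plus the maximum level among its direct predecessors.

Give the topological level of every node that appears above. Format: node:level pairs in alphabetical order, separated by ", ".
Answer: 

Op 1: add_edge(C, F). Edges now: 1
Op 2: add_edge(D, F). Edges now: 2
Op 3: add_edge(A, E). Edges now: 3
Op 4: add_edge(G, D). Edges now: 4
Op 5: add_edge(B, F). Edges now: 5
Op 6: add_edge(A, H). Edges now: 6
Op 7: add_edge(A, F). Edges now: 7
Op 8: add_edge(H, G). Edges now: 8
Compute levels (Kahn BFS):
  sources (in-degree 0): A, B, C
  process A: level=0
    A->E: in-degree(E)=0, level(E)=1, enqueue
    A->F: in-degree(F)=3, level(F)>=1
    A->H: in-degree(H)=0, level(H)=1, enqueue
  process B: level=0
    B->F: in-degree(F)=2, level(F)>=1
  process C: level=0
    C->F: in-degree(F)=1, level(F)>=1
  process E: level=1
  process H: level=1
    H->G: in-degree(G)=0, level(G)=2, enqueue
  process G: level=2
    G->D: in-degree(D)=0, level(D)=3, enqueue
  process D: level=3
    D->F: in-degree(F)=0, level(F)=4, enqueue
  process F: level=4
All levels: A:0, B:0, C:0, D:3, E:1, F:4, G:2, H:1

Answer: A:0, B:0, C:0, D:3, E:1, F:4, G:2, H:1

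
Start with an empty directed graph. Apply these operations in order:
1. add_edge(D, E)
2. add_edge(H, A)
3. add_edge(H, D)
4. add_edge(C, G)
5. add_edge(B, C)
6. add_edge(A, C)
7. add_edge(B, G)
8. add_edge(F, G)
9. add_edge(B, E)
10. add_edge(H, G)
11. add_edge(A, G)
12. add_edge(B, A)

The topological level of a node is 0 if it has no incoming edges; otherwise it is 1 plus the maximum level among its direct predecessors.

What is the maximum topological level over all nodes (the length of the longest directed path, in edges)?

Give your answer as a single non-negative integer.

Answer: 3

Derivation:
Op 1: add_edge(D, E). Edges now: 1
Op 2: add_edge(H, A). Edges now: 2
Op 3: add_edge(H, D). Edges now: 3
Op 4: add_edge(C, G). Edges now: 4
Op 5: add_edge(B, C). Edges now: 5
Op 6: add_edge(A, C). Edges now: 6
Op 7: add_edge(B, G). Edges now: 7
Op 8: add_edge(F, G). Edges now: 8
Op 9: add_edge(B, E). Edges now: 9
Op 10: add_edge(H, G). Edges now: 10
Op 11: add_edge(A, G). Edges now: 11
Op 12: add_edge(B, A). Edges now: 12
Compute levels (Kahn BFS):
  sources (in-degree 0): B, F, H
  process B: level=0
    B->A: in-degree(A)=1, level(A)>=1
    B->C: in-degree(C)=1, level(C)>=1
    B->E: in-degree(E)=1, level(E)>=1
    B->G: in-degree(G)=4, level(G)>=1
  process F: level=0
    F->G: in-degree(G)=3, level(G)>=1
  process H: level=0
    H->A: in-degree(A)=0, level(A)=1, enqueue
    H->D: in-degree(D)=0, level(D)=1, enqueue
    H->G: in-degree(G)=2, level(G)>=1
  process A: level=1
    A->C: in-degree(C)=0, level(C)=2, enqueue
    A->G: in-degree(G)=1, level(G)>=2
  process D: level=1
    D->E: in-degree(E)=0, level(E)=2, enqueue
  process C: level=2
    C->G: in-degree(G)=0, level(G)=3, enqueue
  process E: level=2
  process G: level=3
All levels: A:1, B:0, C:2, D:1, E:2, F:0, G:3, H:0
max level = 3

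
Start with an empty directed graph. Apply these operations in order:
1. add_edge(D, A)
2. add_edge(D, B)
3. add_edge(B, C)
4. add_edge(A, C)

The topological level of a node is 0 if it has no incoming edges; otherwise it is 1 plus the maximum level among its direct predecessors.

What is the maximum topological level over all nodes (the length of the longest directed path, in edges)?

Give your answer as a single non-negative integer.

Answer: 2

Derivation:
Op 1: add_edge(D, A). Edges now: 1
Op 2: add_edge(D, B). Edges now: 2
Op 3: add_edge(B, C). Edges now: 3
Op 4: add_edge(A, C). Edges now: 4
Compute levels (Kahn BFS):
  sources (in-degree 0): D
  process D: level=0
    D->A: in-degree(A)=0, level(A)=1, enqueue
    D->B: in-degree(B)=0, level(B)=1, enqueue
  process A: level=1
    A->C: in-degree(C)=1, level(C)>=2
  process B: level=1
    B->C: in-degree(C)=0, level(C)=2, enqueue
  process C: level=2
All levels: A:1, B:1, C:2, D:0
max level = 2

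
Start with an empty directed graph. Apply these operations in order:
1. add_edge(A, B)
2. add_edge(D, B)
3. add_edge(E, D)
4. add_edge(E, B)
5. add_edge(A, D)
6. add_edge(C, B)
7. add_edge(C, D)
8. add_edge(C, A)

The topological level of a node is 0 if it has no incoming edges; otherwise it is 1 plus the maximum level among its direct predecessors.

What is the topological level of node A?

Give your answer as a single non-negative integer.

Op 1: add_edge(A, B). Edges now: 1
Op 2: add_edge(D, B). Edges now: 2
Op 3: add_edge(E, D). Edges now: 3
Op 4: add_edge(E, B). Edges now: 4
Op 5: add_edge(A, D). Edges now: 5
Op 6: add_edge(C, B). Edges now: 6
Op 7: add_edge(C, D). Edges now: 7
Op 8: add_edge(C, A). Edges now: 8
Compute levels (Kahn BFS):
  sources (in-degree 0): C, E
  process C: level=0
    C->A: in-degree(A)=0, level(A)=1, enqueue
    C->B: in-degree(B)=3, level(B)>=1
    C->D: in-degree(D)=2, level(D)>=1
  process E: level=0
    E->B: in-degree(B)=2, level(B)>=1
    E->D: in-degree(D)=1, level(D)>=1
  process A: level=1
    A->B: in-degree(B)=1, level(B)>=2
    A->D: in-degree(D)=0, level(D)=2, enqueue
  process D: level=2
    D->B: in-degree(B)=0, level(B)=3, enqueue
  process B: level=3
All levels: A:1, B:3, C:0, D:2, E:0
level(A) = 1

Answer: 1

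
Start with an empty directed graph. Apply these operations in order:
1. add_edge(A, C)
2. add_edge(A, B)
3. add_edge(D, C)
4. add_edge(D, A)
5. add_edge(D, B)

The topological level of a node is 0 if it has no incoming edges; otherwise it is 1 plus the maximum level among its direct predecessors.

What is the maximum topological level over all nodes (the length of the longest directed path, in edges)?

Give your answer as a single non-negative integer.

Op 1: add_edge(A, C). Edges now: 1
Op 2: add_edge(A, B). Edges now: 2
Op 3: add_edge(D, C). Edges now: 3
Op 4: add_edge(D, A). Edges now: 4
Op 5: add_edge(D, B). Edges now: 5
Compute levels (Kahn BFS):
  sources (in-degree 0): D
  process D: level=0
    D->A: in-degree(A)=0, level(A)=1, enqueue
    D->B: in-degree(B)=1, level(B)>=1
    D->C: in-degree(C)=1, level(C)>=1
  process A: level=1
    A->B: in-degree(B)=0, level(B)=2, enqueue
    A->C: in-degree(C)=0, level(C)=2, enqueue
  process B: level=2
  process C: level=2
All levels: A:1, B:2, C:2, D:0
max level = 2

Answer: 2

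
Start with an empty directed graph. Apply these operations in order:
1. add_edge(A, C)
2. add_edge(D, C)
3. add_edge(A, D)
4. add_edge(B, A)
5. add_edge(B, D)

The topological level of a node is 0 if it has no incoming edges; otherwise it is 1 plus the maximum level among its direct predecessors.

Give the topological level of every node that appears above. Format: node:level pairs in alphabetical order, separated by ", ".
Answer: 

Op 1: add_edge(A, C). Edges now: 1
Op 2: add_edge(D, C). Edges now: 2
Op 3: add_edge(A, D). Edges now: 3
Op 4: add_edge(B, A). Edges now: 4
Op 5: add_edge(B, D). Edges now: 5
Compute levels (Kahn BFS):
  sources (in-degree 0): B
  process B: level=0
    B->A: in-degree(A)=0, level(A)=1, enqueue
    B->D: in-degree(D)=1, level(D)>=1
  process A: level=1
    A->C: in-degree(C)=1, level(C)>=2
    A->D: in-degree(D)=0, level(D)=2, enqueue
  process D: level=2
    D->C: in-degree(C)=0, level(C)=3, enqueue
  process C: level=3
All levels: A:1, B:0, C:3, D:2

Answer: A:1, B:0, C:3, D:2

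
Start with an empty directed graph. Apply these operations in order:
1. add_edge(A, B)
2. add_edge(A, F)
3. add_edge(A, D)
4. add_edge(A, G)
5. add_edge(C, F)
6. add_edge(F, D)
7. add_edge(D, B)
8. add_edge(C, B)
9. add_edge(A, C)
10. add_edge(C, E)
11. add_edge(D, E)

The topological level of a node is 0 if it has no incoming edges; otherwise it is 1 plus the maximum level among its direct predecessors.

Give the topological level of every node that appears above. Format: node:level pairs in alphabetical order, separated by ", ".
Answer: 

Answer: A:0, B:4, C:1, D:3, E:4, F:2, G:1

Derivation:
Op 1: add_edge(A, B). Edges now: 1
Op 2: add_edge(A, F). Edges now: 2
Op 3: add_edge(A, D). Edges now: 3
Op 4: add_edge(A, G). Edges now: 4
Op 5: add_edge(C, F). Edges now: 5
Op 6: add_edge(F, D). Edges now: 6
Op 7: add_edge(D, B). Edges now: 7
Op 8: add_edge(C, B). Edges now: 8
Op 9: add_edge(A, C). Edges now: 9
Op 10: add_edge(C, E). Edges now: 10
Op 11: add_edge(D, E). Edges now: 11
Compute levels (Kahn BFS):
  sources (in-degree 0): A
  process A: level=0
    A->B: in-degree(B)=2, level(B)>=1
    A->C: in-degree(C)=0, level(C)=1, enqueue
    A->D: in-degree(D)=1, level(D)>=1
    A->F: in-degree(F)=1, level(F)>=1
    A->G: in-degree(G)=0, level(G)=1, enqueue
  process C: level=1
    C->B: in-degree(B)=1, level(B)>=2
    C->E: in-degree(E)=1, level(E)>=2
    C->F: in-degree(F)=0, level(F)=2, enqueue
  process G: level=1
  process F: level=2
    F->D: in-degree(D)=0, level(D)=3, enqueue
  process D: level=3
    D->B: in-degree(B)=0, level(B)=4, enqueue
    D->E: in-degree(E)=0, level(E)=4, enqueue
  process B: level=4
  process E: level=4
All levels: A:0, B:4, C:1, D:3, E:4, F:2, G:1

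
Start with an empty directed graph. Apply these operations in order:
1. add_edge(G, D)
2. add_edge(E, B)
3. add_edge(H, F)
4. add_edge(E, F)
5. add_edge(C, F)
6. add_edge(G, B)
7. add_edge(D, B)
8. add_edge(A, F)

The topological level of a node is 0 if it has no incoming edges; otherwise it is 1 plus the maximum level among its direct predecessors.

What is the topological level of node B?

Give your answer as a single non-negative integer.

Answer: 2

Derivation:
Op 1: add_edge(G, D). Edges now: 1
Op 2: add_edge(E, B). Edges now: 2
Op 3: add_edge(H, F). Edges now: 3
Op 4: add_edge(E, F). Edges now: 4
Op 5: add_edge(C, F). Edges now: 5
Op 6: add_edge(G, B). Edges now: 6
Op 7: add_edge(D, B). Edges now: 7
Op 8: add_edge(A, F). Edges now: 8
Compute levels (Kahn BFS):
  sources (in-degree 0): A, C, E, G, H
  process A: level=0
    A->F: in-degree(F)=3, level(F)>=1
  process C: level=0
    C->F: in-degree(F)=2, level(F)>=1
  process E: level=0
    E->B: in-degree(B)=2, level(B)>=1
    E->F: in-degree(F)=1, level(F)>=1
  process G: level=0
    G->B: in-degree(B)=1, level(B)>=1
    G->D: in-degree(D)=0, level(D)=1, enqueue
  process H: level=0
    H->F: in-degree(F)=0, level(F)=1, enqueue
  process D: level=1
    D->B: in-degree(B)=0, level(B)=2, enqueue
  process F: level=1
  process B: level=2
All levels: A:0, B:2, C:0, D:1, E:0, F:1, G:0, H:0
level(B) = 2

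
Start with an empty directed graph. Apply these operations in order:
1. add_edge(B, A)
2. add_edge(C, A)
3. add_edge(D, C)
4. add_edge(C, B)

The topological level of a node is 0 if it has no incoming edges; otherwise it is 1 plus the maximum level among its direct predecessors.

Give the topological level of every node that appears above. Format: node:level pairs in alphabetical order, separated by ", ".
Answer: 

Op 1: add_edge(B, A). Edges now: 1
Op 2: add_edge(C, A). Edges now: 2
Op 3: add_edge(D, C). Edges now: 3
Op 4: add_edge(C, B). Edges now: 4
Compute levels (Kahn BFS):
  sources (in-degree 0): D
  process D: level=0
    D->C: in-degree(C)=0, level(C)=1, enqueue
  process C: level=1
    C->A: in-degree(A)=1, level(A)>=2
    C->B: in-degree(B)=0, level(B)=2, enqueue
  process B: level=2
    B->A: in-degree(A)=0, level(A)=3, enqueue
  process A: level=3
All levels: A:3, B:2, C:1, D:0

Answer: A:3, B:2, C:1, D:0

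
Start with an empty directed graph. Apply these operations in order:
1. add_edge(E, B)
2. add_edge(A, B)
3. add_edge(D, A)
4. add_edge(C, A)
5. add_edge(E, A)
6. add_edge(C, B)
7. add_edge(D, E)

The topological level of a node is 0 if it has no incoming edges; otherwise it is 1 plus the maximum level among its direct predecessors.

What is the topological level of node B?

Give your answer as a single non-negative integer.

Op 1: add_edge(E, B). Edges now: 1
Op 2: add_edge(A, B). Edges now: 2
Op 3: add_edge(D, A). Edges now: 3
Op 4: add_edge(C, A). Edges now: 4
Op 5: add_edge(E, A). Edges now: 5
Op 6: add_edge(C, B). Edges now: 6
Op 7: add_edge(D, E). Edges now: 7
Compute levels (Kahn BFS):
  sources (in-degree 0): C, D
  process C: level=0
    C->A: in-degree(A)=2, level(A)>=1
    C->B: in-degree(B)=2, level(B)>=1
  process D: level=0
    D->A: in-degree(A)=1, level(A)>=1
    D->E: in-degree(E)=0, level(E)=1, enqueue
  process E: level=1
    E->A: in-degree(A)=0, level(A)=2, enqueue
    E->B: in-degree(B)=1, level(B)>=2
  process A: level=2
    A->B: in-degree(B)=0, level(B)=3, enqueue
  process B: level=3
All levels: A:2, B:3, C:0, D:0, E:1
level(B) = 3

Answer: 3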